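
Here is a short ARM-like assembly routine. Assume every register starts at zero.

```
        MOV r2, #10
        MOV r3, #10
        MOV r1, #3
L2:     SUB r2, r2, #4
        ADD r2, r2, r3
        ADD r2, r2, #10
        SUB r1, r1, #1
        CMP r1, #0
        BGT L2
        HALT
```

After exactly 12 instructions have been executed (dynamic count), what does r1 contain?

r2=10
r3=10
r1=3
r2=10-4=6
r2=6+10=16
r2=16+10=26
r1=3-1=2
CMP r1, #0  (cmp 2,0)
BGT L2: taken
r2=26-4=22
r2=22+10=32
r2=32+10=42
After step 12: r1 = 2.

2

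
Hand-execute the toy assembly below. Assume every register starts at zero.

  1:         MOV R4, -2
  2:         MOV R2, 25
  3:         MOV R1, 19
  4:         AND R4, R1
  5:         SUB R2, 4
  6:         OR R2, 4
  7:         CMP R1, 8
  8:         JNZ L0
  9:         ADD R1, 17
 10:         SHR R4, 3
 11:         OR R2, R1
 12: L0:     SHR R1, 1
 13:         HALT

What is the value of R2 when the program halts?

MOV R4, -2 → R4=-2
MOV R2, 25 → R2=25
MOV R1, 19 → R1=19
AND R4, R1 → R4=(-2)&19=18
SUB R2, 4 → R2=25-4=21
OR R2, 4 → R2=21|4=21
CMP R1, 8  (cmp 19,8)
JNZ L0: taken
SHR R1, 1 → R1=19>>1=9
halt.

21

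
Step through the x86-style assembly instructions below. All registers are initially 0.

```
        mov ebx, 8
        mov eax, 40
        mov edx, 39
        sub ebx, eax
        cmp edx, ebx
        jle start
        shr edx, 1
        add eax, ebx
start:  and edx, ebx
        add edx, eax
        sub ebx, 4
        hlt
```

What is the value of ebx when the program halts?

-36

ebx=8
eax=40
edx=39
ebx=8-40=-32
cmp edx, ebx  (cmp 39,-32)
jle start: not taken
edx=39>>1=19
eax=40+(-32)=8
edx=19&(-32)=0
edx=0+8=8
ebx=(-32)-4=-36
halt.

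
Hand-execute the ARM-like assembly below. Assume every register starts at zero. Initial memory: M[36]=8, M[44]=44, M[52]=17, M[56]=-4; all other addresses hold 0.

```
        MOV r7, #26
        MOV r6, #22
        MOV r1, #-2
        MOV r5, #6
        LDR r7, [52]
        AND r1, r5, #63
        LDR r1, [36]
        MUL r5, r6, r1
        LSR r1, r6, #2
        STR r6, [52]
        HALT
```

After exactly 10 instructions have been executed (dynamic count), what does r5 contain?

r7=26
r6=22
r1=-2
r5=6
r7=M[52]=17
r1=6&63=6
r1=M[36]=8
r5=22*8=176
r1=22>>2=5
STR r6, [52] → M[52]=22
After step 10: r5 = 176.

176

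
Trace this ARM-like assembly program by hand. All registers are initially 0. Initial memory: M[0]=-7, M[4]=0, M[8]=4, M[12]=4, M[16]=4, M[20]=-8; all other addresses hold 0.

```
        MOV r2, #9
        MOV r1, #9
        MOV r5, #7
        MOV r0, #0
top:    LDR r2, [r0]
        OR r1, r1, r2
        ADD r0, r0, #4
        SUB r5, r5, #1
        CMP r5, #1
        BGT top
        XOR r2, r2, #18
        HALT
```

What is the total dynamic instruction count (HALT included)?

42

after MOV r2, #9: r2=9
after MOV r1, #9: r1=9
after MOV r5, #7: r5=7
after MOV r0, #0: r0=0
after LDR r2, [r0]: r2=M[0]=-7
after OR r1, r1, r2: r1=9|(-7)=-7
after ADD r0, r0, #4: r0=0+4=4
after SUB r5, r5, #1: r5=7-1=6
CMP r5, #1  (cmp 6,1)
BGT top: taken
after LDR r2, [r0]: r2=M[4]=0
after OR r1, r1, r2: r1=(-7)|0=-7
after ADD r0, r0, #4: r0=4+4=8
after SUB r5, r5, #1: r5=6-1=5
CMP r5, #1  (cmp 5,1)
BGT top: taken
after LDR r2, [r0]: r2=M[8]=4
after OR r1, r1, r2: r1=(-7)|4=-3
after ADD r0, r0, #4: r0=8+4=12
after SUB r5, r5, #1: r5=5-1=4
CMP r5, #1  (cmp 4,1)
BGT top: taken
after LDR r2, [r0]: r2=M[12]=4
after OR r1, r1, r2: r1=(-3)|4=-3
after ADD r0, r0, #4: r0=12+4=16
after SUB r5, r5, #1: r5=4-1=3
CMP r5, #1  (cmp 3,1)
BGT top: taken
after LDR r2, [r0]: r2=M[16]=4
after OR r1, r1, r2: r1=(-3)|4=-3
after ADD r0, r0, #4: r0=16+4=20
after SUB r5, r5, #1: r5=3-1=2
CMP r5, #1  (cmp 2,1)
BGT top: taken
after LDR r2, [r0]: r2=M[20]=-8
after OR r1, r1, r2: r1=(-3)|(-8)=-3
after ADD r0, r0, #4: r0=20+4=24
after SUB r5, r5, #1: r5=2-1=1
CMP r5, #1  (cmp 1,1)
BGT top: not taken
after XOR r2, r2, #18: r2=(-8)^18=-22
halt.
Total executed instructions: 42.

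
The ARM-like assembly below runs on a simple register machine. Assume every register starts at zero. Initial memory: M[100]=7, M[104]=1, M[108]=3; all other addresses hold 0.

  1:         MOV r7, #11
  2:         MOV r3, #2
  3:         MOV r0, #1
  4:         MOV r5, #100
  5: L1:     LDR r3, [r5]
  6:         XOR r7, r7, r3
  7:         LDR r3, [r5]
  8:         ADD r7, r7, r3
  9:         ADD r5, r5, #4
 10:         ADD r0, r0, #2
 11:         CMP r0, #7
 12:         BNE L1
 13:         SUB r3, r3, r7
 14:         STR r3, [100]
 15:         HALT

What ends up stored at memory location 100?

after MOV r7, #11: r7=11
after MOV r3, #2: r3=2
after MOV r0, #1: r0=1
after MOV r5, #100: r5=100
after LDR r3, [r5]: r3=M[100]=7
after XOR r7, r7, r3: r7=11^7=12
after LDR r3, [r5]: r3=M[100]=7
after ADD r7, r7, r3: r7=12+7=19
after ADD r5, r5, #4: r5=100+4=104
after ADD r0, r0, #2: r0=1+2=3
CMP r0, #7  (cmp 3,7)
BNE L1: taken
after LDR r3, [r5]: r3=M[104]=1
after XOR r7, r7, r3: r7=19^1=18
after LDR r3, [r5]: r3=M[104]=1
after ADD r7, r7, r3: r7=18+1=19
after ADD r5, r5, #4: r5=104+4=108
after ADD r0, r0, #2: r0=3+2=5
CMP r0, #7  (cmp 5,7)
BNE L1: taken
after LDR r3, [r5]: r3=M[108]=3
after XOR r7, r7, r3: r7=19^3=16
after LDR r3, [r5]: r3=M[108]=3
after ADD r7, r7, r3: r7=16+3=19
after ADD r5, r5, #4: r5=108+4=112
after ADD r0, r0, #2: r0=5+2=7
CMP r0, #7  (cmp 7,7)
BNE L1: not taken
after SUB r3, r3, r7: r3=3-19=-16
STR r3, [100] → M[100]=-16
halt.

-16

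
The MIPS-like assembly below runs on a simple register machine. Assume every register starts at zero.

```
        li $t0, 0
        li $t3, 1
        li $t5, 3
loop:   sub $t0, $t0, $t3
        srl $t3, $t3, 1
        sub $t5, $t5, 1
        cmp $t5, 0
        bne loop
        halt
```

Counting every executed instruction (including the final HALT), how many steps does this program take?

19

after li $t0, 0: $t0=0
after li $t3, 1: $t3=1
after li $t5, 3: $t5=3
after sub $t0, $t0, $t3: $t0=0-1=-1
after srl $t3, $t3, 1: $t3=1>>1=0
after sub $t5, $t5, 1: $t5=3-1=2
cmp $t5, 0  (cmp 2,0)
bne loop: taken
after sub $t0, $t0, $t3: $t0=(-1)-0=-1
after srl $t3, $t3, 1: $t3=0>>1=0
after sub $t5, $t5, 1: $t5=2-1=1
cmp $t5, 0  (cmp 1,0)
bne loop: taken
after sub $t0, $t0, $t3: $t0=(-1)-0=-1
after srl $t3, $t3, 1: $t3=0>>1=0
after sub $t5, $t5, 1: $t5=1-1=0
cmp $t5, 0  (cmp 0,0)
bne loop: not taken
halt.
Total executed instructions: 19.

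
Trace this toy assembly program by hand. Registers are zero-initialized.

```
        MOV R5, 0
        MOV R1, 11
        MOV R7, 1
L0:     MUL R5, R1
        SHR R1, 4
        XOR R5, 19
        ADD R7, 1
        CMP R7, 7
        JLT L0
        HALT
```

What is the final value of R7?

7

MOV R5, 0 → R5=0
MOV R1, 11 → R1=11
MOV R7, 1 → R7=1
MUL R5, R1 → R5=0*11=0
SHR R1, 4 → R1=11>>4=0
XOR R5, 19 → R5=0^19=19
ADD R7, 1 → R7=1+1=2
CMP R7, 7  (cmp 2,7)
JLT L0: taken
MUL R5, R1 → R5=19*0=0
SHR R1, 4 → R1=0>>4=0
XOR R5, 19 → R5=0^19=19
ADD R7, 1 → R7=2+1=3
CMP R7, 7  (cmp 3,7)
JLT L0: taken
MUL R5, R1 → R5=19*0=0
SHR R1, 4 → R1=0>>4=0
XOR R5, 19 → R5=0^19=19
ADD R7, 1 → R7=3+1=4
CMP R7, 7  (cmp 4,7)
JLT L0: taken
MUL R5, R1 → R5=19*0=0
SHR R1, 4 → R1=0>>4=0
XOR R5, 19 → R5=0^19=19
ADD R7, 1 → R7=4+1=5
CMP R7, 7  (cmp 5,7)
JLT L0: taken
MUL R5, R1 → R5=19*0=0
SHR R1, 4 → R1=0>>4=0
XOR R5, 19 → R5=0^19=19
ADD R7, 1 → R7=5+1=6
CMP R7, 7  (cmp 6,7)
JLT L0: taken
MUL R5, R1 → R5=19*0=0
SHR R1, 4 → R1=0>>4=0
XOR R5, 19 → R5=0^19=19
ADD R7, 1 → R7=6+1=7
CMP R7, 7  (cmp 7,7)
JLT L0: not taken
halt.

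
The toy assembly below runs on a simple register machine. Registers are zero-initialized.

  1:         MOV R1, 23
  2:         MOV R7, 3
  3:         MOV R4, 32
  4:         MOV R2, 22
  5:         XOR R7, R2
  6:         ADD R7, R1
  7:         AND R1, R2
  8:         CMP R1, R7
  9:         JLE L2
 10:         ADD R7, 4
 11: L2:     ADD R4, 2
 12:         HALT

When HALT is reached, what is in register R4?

34

R1=23
R7=3
R4=32
R2=22
R7=3^22=21
R7=21+23=44
R1=23&22=22
CMP R1, R7  (cmp 22,44)
JLE L2: taken
R4=32+2=34
halt.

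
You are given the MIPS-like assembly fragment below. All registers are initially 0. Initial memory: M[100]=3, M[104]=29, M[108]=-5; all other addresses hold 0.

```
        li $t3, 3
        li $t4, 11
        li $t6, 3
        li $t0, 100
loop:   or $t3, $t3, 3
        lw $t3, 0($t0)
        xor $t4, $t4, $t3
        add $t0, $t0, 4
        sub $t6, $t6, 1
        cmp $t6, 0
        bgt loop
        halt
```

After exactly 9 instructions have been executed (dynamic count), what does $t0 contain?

$t3=3
$t4=11
$t6=3
$t0=100
$t3=3|3=3
$t3=M[100]=3
$t4=11^3=8
$t0=100+4=104
$t6=3-1=2
After step 9: $t0 = 104.

104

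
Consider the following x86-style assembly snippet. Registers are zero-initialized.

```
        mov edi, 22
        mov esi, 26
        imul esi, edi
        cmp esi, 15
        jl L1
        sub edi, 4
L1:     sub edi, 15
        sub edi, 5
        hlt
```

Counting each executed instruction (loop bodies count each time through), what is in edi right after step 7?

edi=22
esi=26
esi=26*22=572
cmp esi, 15  (cmp 572,15)
jl L1: not taken
edi=22-4=18
edi=18-15=3
After step 7: edi = 3.

3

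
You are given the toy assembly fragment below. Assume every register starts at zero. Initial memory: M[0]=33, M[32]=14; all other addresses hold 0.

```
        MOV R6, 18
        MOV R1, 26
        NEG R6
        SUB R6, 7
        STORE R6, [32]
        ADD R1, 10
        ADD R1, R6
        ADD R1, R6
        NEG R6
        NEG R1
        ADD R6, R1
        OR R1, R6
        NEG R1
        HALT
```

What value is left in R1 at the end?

-47

R6=18
R1=26
R6=-(18)=-18
R6=(-18)-7=-25
STORE R6, [32] → M[32]=-25
R1=26+10=36
R1=36+(-25)=11
R1=11+(-25)=-14
R6=-(-25)=25
R1=-(-14)=14
R6=25+14=39
R1=14|39=47
R1=-(47)=-47
halt.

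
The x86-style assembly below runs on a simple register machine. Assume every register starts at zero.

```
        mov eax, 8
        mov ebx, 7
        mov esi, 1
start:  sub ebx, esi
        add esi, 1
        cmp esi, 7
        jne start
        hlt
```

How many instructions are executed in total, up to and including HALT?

mov eax, 8 → eax=8
mov ebx, 7 → ebx=7
mov esi, 1 → esi=1
sub ebx, esi → ebx=7-1=6
add esi, 1 → esi=1+1=2
cmp esi, 7  (cmp 2,7)
jne start: taken
sub ebx, esi → ebx=6-2=4
add esi, 1 → esi=2+1=3
cmp esi, 7  (cmp 3,7)
jne start: taken
sub ebx, esi → ebx=4-3=1
add esi, 1 → esi=3+1=4
cmp esi, 7  (cmp 4,7)
jne start: taken
sub ebx, esi → ebx=1-4=-3
add esi, 1 → esi=4+1=5
cmp esi, 7  (cmp 5,7)
jne start: taken
sub ebx, esi → ebx=(-3)-5=-8
add esi, 1 → esi=5+1=6
cmp esi, 7  (cmp 6,7)
jne start: taken
sub ebx, esi → ebx=(-8)-6=-14
add esi, 1 → esi=6+1=7
cmp esi, 7  (cmp 7,7)
jne start: not taken
halt.
Total executed instructions: 28.

28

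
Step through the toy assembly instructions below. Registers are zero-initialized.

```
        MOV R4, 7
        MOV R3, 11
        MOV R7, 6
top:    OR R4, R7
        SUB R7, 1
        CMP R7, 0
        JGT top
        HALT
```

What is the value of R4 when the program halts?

MOV R4, 7 → R4=7
MOV R3, 11 → R3=11
MOV R7, 6 → R7=6
OR R4, R7 → R4=7|6=7
SUB R7, 1 → R7=6-1=5
CMP R7, 0  (cmp 5,0)
JGT top: taken
OR R4, R7 → R4=7|5=7
SUB R7, 1 → R7=5-1=4
CMP R7, 0  (cmp 4,0)
JGT top: taken
OR R4, R7 → R4=7|4=7
SUB R7, 1 → R7=4-1=3
CMP R7, 0  (cmp 3,0)
JGT top: taken
OR R4, R7 → R4=7|3=7
SUB R7, 1 → R7=3-1=2
CMP R7, 0  (cmp 2,0)
JGT top: taken
OR R4, R7 → R4=7|2=7
SUB R7, 1 → R7=2-1=1
CMP R7, 0  (cmp 1,0)
JGT top: taken
OR R4, R7 → R4=7|1=7
SUB R7, 1 → R7=1-1=0
CMP R7, 0  (cmp 0,0)
JGT top: not taken
halt.

7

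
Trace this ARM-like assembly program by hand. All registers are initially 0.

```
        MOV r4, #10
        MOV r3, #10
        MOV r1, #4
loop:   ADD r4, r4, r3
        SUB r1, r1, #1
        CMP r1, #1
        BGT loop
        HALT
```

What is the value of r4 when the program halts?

MOV r4, #10 → r4=10
MOV r3, #10 → r3=10
MOV r1, #4 → r1=4
ADD r4, r4, r3 → r4=10+10=20
SUB r1, r1, #1 → r1=4-1=3
CMP r1, #1  (cmp 3,1)
BGT loop: taken
ADD r4, r4, r3 → r4=20+10=30
SUB r1, r1, #1 → r1=3-1=2
CMP r1, #1  (cmp 2,1)
BGT loop: taken
ADD r4, r4, r3 → r4=30+10=40
SUB r1, r1, #1 → r1=2-1=1
CMP r1, #1  (cmp 1,1)
BGT loop: not taken
halt.

40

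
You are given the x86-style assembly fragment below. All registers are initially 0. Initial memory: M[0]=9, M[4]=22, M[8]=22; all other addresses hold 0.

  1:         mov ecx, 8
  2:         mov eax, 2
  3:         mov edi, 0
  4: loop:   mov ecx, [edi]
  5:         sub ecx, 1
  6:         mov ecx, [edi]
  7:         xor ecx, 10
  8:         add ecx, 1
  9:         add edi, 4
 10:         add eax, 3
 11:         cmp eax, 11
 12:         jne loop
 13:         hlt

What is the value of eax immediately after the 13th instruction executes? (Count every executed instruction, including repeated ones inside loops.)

ecx=8
eax=2
edi=0
ecx=M[0]=9
ecx=9-1=8
ecx=M[0]=9
ecx=9^10=3
ecx=3+1=4
edi=0+4=4
eax=2+3=5
cmp eax, 11  (cmp 5,11)
jne loop: taken
ecx=M[4]=22
After step 13: eax = 5.

5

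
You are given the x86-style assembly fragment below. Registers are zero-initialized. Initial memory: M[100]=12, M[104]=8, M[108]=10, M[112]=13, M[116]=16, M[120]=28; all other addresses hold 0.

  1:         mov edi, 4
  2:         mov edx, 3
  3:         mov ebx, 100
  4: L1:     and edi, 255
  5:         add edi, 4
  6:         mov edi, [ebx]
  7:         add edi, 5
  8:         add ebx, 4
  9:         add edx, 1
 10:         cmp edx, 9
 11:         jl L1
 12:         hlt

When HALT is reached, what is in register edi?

33

mov edi, 4 → edi=4
mov edx, 3 → edx=3
mov ebx, 100 → ebx=100
and edi, 255 → edi=4&255=4
add edi, 4 → edi=4+4=8
mov edi, [ebx] → edi=M[100]=12
add edi, 5 → edi=12+5=17
add ebx, 4 → ebx=100+4=104
add edx, 1 → edx=3+1=4
cmp edx, 9  (cmp 4,9)
jl L1: taken
and edi, 255 → edi=17&255=17
add edi, 4 → edi=17+4=21
mov edi, [ebx] → edi=M[104]=8
add edi, 5 → edi=8+5=13
add ebx, 4 → ebx=104+4=108
add edx, 1 → edx=4+1=5
cmp edx, 9  (cmp 5,9)
jl L1: taken
and edi, 255 → edi=13&255=13
add edi, 4 → edi=13+4=17
mov edi, [ebx] → edi=M[108]=10
add edi, 5 → edi=10+5=15
add ebx, 4 → ebx=108+4=112
add edx, 1 → edx=5+1=6
cmp edx, 9  (cmp 6,9)
jl L1: taken
and edi, 255 → edi=15&255=15
add edi, 4 → edi=15+4=19
mov edi, [ebx] → edi=M[112]=13
add edi, 5 → edi=13+5=18
add ebx, 4 → ebx=112+4=116
add edx, 1 → edx=6+1=7
cmp edx, 9  (cmp 7,9)
jl L1: taken
and edi, 255 → edi=18&255=18
add edi, 4 → edi=18+4=22
mov edi, [ebx] → edi=M[116]=16
add edi, 5 → edi=16+5=21
add ebx, 4 → ebx=116+4=120
add edx, 1 → edx=7+1=8
cmp edx, 9  (cmp 8,9)
jl L1: taken
and edi, 255 → edi=21&255=21
add edi, 4 → edi=21+4=25
mov edi, [ebx] → edi=M[120]=28
add edi, 5 → edi=28+5=33
add ebx, 4 → ebx=120+4=124
add edx, 1 → edx=8+1=9
cmp edx, 9  (cmp 9,9)
jl L1: not taken
halt.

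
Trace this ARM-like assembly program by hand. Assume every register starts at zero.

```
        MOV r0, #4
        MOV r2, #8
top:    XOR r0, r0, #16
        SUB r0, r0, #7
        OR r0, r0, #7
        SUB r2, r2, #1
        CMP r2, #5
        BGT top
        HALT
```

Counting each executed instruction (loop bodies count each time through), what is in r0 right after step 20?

MOV r0, #4 → r0=4
MOV r2, #8 → r2=8
XOR r0, r0, #16 → r0=4^16=20
SUB r0, r0, #7 → r0=20-7=13
OR r0, r0, #7 → r0=13|7=15
SUB r2, r2, #1 → r2=8-1=7
CMP r2, #5  (cmp 7,5)
BGT top: taken
XOR r0, r0, #16 → r0=15^16=31
SUB r0, r0, #7 → r0=31-7=24
OR r0, r0, #7 → r0=24|7=31
SUB r2, r2, #1 → r2=7-1=6
CMP r2, #5  (cmp 6,5)
BGT top: taken
XOR r0, r0, #16 → r0=31^16=15
SUB r0, r0, #7 → r0=15-7=8
OR r0, r0, #7 → r0=8|7=15
SUB r2, r2, #1 → r2=6-1=5
CMP r2, #5  (cmp 5,5)
BGT top: not taken
After step 20: r0 = 15.

15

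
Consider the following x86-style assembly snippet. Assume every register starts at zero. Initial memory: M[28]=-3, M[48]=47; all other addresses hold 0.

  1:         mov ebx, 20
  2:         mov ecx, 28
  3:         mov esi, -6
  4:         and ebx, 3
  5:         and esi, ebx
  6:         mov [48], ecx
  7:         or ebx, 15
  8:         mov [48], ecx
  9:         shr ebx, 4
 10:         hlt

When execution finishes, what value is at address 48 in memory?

28

ebx=20
ecx=28
esi=-6
ebx=20&3=0
esi=(-6)&0=0
mov [48], ecx → M[48]=28
ebx=0|15=15
mov [48], ecx → M[48]=28
ebx=15>>4=0
halt.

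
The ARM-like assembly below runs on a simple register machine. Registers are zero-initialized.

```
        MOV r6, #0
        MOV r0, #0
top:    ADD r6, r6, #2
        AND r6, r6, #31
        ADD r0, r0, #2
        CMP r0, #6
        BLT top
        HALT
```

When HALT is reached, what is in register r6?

6

r6=0
r0=0
r6=0+2=2
r6=2&31=2
r0=0+2=2
CMP r0, #6  (cmp 2,6)
BLT top: taken
r6=2+2=4
r6=4&31=4
r0=2+2=4
CMP r0, #6  (cmp 4,6)
BLT top: taken
r6=4+2=6
r6=6&31=6
r0=4+2=6
CMP r0, #6  (cmp 6,6)
BLT top: not taken
halt.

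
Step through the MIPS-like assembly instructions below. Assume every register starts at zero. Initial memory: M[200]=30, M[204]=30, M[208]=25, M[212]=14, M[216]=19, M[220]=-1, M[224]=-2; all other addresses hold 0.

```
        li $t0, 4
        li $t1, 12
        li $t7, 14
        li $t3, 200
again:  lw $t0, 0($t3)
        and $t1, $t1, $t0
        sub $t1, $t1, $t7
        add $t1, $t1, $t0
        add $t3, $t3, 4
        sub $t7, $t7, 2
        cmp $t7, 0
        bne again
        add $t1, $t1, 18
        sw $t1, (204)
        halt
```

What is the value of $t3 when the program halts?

228

$t0=4
$t1=12
$t7=14
$t3=200
$t0=M[200]=30
$t1=12&30=12
$t1=12-14=-2
$t1=(-2)+30=28
$t3=200+4=204
$t7=14-2=12
cmp $t7, 0  (cmp 12,0)
bne again: taken
$t0=M[204]=30
$t1=28&30=28
$t1=28-12=16
$t1=16+30=46
$t3=204+4=208
$t7=12-2=10
cmp $t7, 0  (cmp 10,0)
bne again: taken
$t0=M[208]=25
$t1=46&25=8
$t1=8-10=-2
$t1=(-2)+25=23
$t3=208+4=212
$t7=10-2=8
cmp $t7, 0  (cmp 8,0)
bne again: taken
$t0=M[212]=14
$t1=23&14=6
$t1=6-8=-2
$t1=(-2)+14=12
$t3=212+4=216
$t7=8-2=6
cmp $t7, 0  (cmp 6,0)
bne again: taken
$t0=M[216]=19
$t1=12&19=0
$t1=0-6=-6
$t1=(-6)+19=13
$t3=216+4=220
$t7=6-2=4
cmp $t7, 0  (cmp 4,0)
bne again: taken
$t0=M[220]=-1
$t1=13&(-1)=13
$t1=13-4=9
$t1=9+(-1)=8
$t3=220+4=224
$t7=4-2=2
cmp $t7, 0  (cmp 2,0)
bne again: taken
$t0=M[224]=-2
$t1=8&(-2)=8
$t1=8-2=6
$t1=6+(-2)=4
$t3=224+4=228
$t7=2-2=0
cmp $t7, 0  (cmp 0,0)
bne again: not taken
$t1=4+18=22
sw $t1, (204) → M[204]=22
halt.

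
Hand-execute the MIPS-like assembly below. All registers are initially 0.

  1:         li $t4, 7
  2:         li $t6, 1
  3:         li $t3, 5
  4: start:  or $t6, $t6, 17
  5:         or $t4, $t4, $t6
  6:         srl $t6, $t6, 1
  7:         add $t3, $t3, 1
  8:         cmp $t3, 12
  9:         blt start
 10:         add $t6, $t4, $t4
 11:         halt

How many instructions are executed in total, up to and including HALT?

47

after li $t4, 7: $t4=7
after li $t6, 1: $t6=1
after li $t3, 5: $t3=5
after or $t6, $t6, 17: $t6=1|17=17
after or $t4, $t4, $t6: $t4=7|17=23
after srl $t6, $t6, 1: $t6=17>>1=8
after add $t3, $t3, 1: $t3=5+1=6
cmp $t3, 12  (cmp 6,12)
blt start: taken
after or $t6, $t6, 17: $t6=8|17=25
after or $t4, $t4, $t6: $t4=23|25=31
after srl $t6, $t6, 1: $t6=25>>1=12
after add $t3, $t3, 1: $t3=6+1=7
cmp $t3, 12  (cmp 7,12)
blt start: taken
after or $t6, $t6, 17: $t6=12|17=29
after or $t4, $t4, $t6: $t4=31|29=31
after srl $t6, $t6, 1: $t6=29>>1=14
after add $t3, $t3, 1: $t3=7+1=8
cmp $t3, 12  (cmp 8,12)
blt start: taken
after or $t6, $t6, 17: $t6=14|17=31
after or $t4, $t4, $t6: $t4=31|31=31
after srl $t6, $t6, 1: $t6=31>>1=15
after add $t3, $t3, 1: $t3=8+1=9
cmp $t3, 12  (cmp 9,12)
blt start: taken
after or $t6, $t6, 17: $t6=15|17=31
after or $t4, $t4, $t6: $t4=31|31=31
after srl $t6, $t6, 1: $t6=31>>1=15
after add $t3, $t3, 1: $t3=9+1=10
cmp $t3, 12  (cmp 10,12)
blt start: taken
after or $t6, $t6, 17: $t6=15|17=31
after or $t4, $t4, $t6: $t4=31|31=31
after srl $t6, $t6, 1: $t6=31>>1=15
after add $t3, $t3, 1: $t3=10+1=11
cmp $t3, 12  (cmp 11,12)
blt start: taken
after or $t6, $t6, 17: $t6=15|17=31
after or $t4, $t4, $t6: $t4=31|31=31
after srl $t6, $t6, 1: $t6=31>>1=15
after add $t3, $t3, 1: $t3=11+1=12
cmp $t3, 12  (cmp 12,12)
blt start: not taken
after add $t6, $t4, $t4: $t6=31+31=62
halt.
Total executed instructions: 47.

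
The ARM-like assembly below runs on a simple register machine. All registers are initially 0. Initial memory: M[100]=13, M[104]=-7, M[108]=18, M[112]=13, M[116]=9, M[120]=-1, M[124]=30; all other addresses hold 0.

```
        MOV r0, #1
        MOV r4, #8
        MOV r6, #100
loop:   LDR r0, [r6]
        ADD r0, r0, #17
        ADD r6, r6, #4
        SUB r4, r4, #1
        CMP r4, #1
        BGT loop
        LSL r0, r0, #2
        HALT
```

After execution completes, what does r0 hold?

MOV r0, #1 → r0=1
MOV r4, #8 → r4=8
MOV r6, #100 → r6=100
LDR r0, [r6] → r0=M[100]=13
ADD r0, r0, #17 → r0=13+17=30
ADD r6, r6, #4 → r6=100+4=104
SUB r4, r4, #1 → r4=8-1=7
CMP r4, #1  (cmp 7,1)
BGT loop: taken
LDR r0, [r6] → r0=M[104]=-7
ADD r0, r0, #17 → r0=(-7)+17=10
ADD r6, r6, #4 → r6=104+4=108
SUB r4, r4, #1 → r4=7-1=6
CMP r4, #1  (cmp 6,1)
BGT loop: taken
LDR r0, [r6] → r0=M[108]=18
ADD r0, r0, #17 → r0=18+17=35
ADD r6, r6, #4 → r6=108+4=112
SUB r4, r4, #1 → r4=6-1=5
CMP r4, #1  (cmp 5,1)
BGT loop: taken
LDR r0, [r6] → r0=M[112]=13
ADD r0, r0, #17 → r0=13+17=30
ADD r6, r6, #4 → r6=112+4=116
SUB r4, r4, #1 → r4=5-1=4
CMP r4, #1  (cmp 4,1)
BGT loop: taken
LDR r0, [r6] → r0=M[116]=9
ADD r0, r0, #17 → r0=9+17=26
ADD r6, r6, #4 → r6=116+4=120
SUB r4, r4, #1 → r4=4-1=3
CMP r4, #1  (cmp 3,1)
BGT loop: taken
LDR r0, [r6] → r0=M[120]=-1
ADD r0, r0, #17 → r0=(-1)+17=16
ADD r6, r6, #4 → r6=120+4=124
SUB r4, r4, #1 → r4=3-1=2
CMP r4, #1  (cmp 2,1)
BGT loop: taken
LDR r0, [r6] → r0=M[124]=30
ADD r0, r0, #17 → r0=30+17=47
ADD r6, r6, #4 → r6=124+4=128
SUB r4, r4, #1 → r4=2-1=1
CMP r4, #1  (cmp 1,1)
BGT loop: not taken
LSL r0, r0, #2 → r0=47<<2=188
halt.

188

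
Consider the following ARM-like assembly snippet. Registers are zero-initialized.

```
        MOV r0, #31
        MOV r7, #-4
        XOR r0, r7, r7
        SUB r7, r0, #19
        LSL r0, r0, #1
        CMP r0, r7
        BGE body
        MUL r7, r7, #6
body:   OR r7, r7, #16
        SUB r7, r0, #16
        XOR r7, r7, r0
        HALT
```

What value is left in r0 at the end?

MOV r0, #31 → r0=31
MOV r7, #-4 → r7=-4
XOR r0, r7, r7 → r0=(-4)^(-4)=0
SUB r7, r0, #19 → r7=0-19=-19
LSL r0, r0, #1 → r0=0<<1=0
CMP r0, r7  (cmp 0,-19)
BGE body: taken
OR r7, r7, #16 → r7=(-19)|16=-3
SUB r7, r0, #16 → r7=0-16=-16
XOR r7, r7, r0 → r7=(-16)^0=-16
halt.

0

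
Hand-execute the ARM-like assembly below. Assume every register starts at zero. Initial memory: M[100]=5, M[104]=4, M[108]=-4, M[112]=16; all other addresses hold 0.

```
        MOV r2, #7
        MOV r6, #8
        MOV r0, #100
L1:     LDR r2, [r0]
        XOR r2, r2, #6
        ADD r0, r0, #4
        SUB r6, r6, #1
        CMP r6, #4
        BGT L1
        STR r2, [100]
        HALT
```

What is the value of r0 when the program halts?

116

after MOV r2, #7: r2=7
after MOV r6, #8: r6=8
after MOV r0, #100: r0=100
after LDR r2, [r0]: r2=M[100]=5
after XOR r2, r2, #6: r2=5^6=3
after ADD r0, r0, #4: r0=100+4=104
after SUB r6, r6, #1: r6=8-1=7
CMP r6, #4  (cmp 7,4)
BGT L1: taken
after LDR r2, [r0]: r2=M[104]=4
after XOR r2, r2, #6: r2=4^6=2
after ADD r0, r0, #4: r0=104+4=108
after SUB r6, r6, #1: r6=7-1=6
CMP r6, #4  (cmp 6,4)
BGT L1: taken
after LDR r2, [r0]: r2=M[108]=-4
after XOR r2, r2, #6: r2=(-4)^6=-6
after ADD r0, r0, #4: r0=108+4=112
after SUB r6, r6, #1: r6=6-1=5
CMP r6, #4  (cmp 5,4)
BGT L1: taken
after LDR r2, [r0]: r2=M[112]=16
after XOR r2, r2, #6: r2=16^6=22
after ADD r0, r0, #4: r0=112+4=116
after SUB r6, r6, #1: r6=5-1=4
CMP r6, #4  (cmp 4,4)
BGT L1: not taken
STR r2, [100] → M[100]=22
halt.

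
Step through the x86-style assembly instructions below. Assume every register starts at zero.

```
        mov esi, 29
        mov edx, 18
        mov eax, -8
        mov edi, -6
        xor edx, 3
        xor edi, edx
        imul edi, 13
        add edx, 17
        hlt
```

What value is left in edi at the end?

after mov esi, 29: esi=29
after mov edx, 18: edx=18
after mov eax, -8: eax=-8
after mov edi, -6: edi=-6
after xor edx, 3: edx=18^3=17
after xor edi, edx: edi=(-6)^17=-21
after imul edi, 13: edi=(-21)*13=-273
after add edx, 17: edx=17+17=34
halt.

-273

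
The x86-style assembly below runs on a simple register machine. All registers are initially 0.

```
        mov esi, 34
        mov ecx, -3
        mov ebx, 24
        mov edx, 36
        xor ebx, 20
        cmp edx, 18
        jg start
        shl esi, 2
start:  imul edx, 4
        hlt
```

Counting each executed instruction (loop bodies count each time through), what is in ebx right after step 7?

after mov esi, 34: esi=34
after mov ecx, -3: ecx=-3
after mov ebx, 24: ebx=24
after mov edx, 36: edx=36
after xor ebx, 20: ebx=24^20=12
cmp edx, 18  (cmp 36,18)
jg start: taken
After step 7: ebx = 12.

12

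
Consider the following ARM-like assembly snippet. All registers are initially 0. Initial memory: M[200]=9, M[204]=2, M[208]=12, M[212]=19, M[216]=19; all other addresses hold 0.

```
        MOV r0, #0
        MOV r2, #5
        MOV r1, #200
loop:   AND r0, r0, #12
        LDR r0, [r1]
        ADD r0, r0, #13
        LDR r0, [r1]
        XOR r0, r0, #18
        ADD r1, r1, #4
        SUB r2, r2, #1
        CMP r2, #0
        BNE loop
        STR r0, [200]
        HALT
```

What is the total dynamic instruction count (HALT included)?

50

after MOV r0, #0: r0=0
after MOV r2, #5: r2=5
after MOV r1, #200: r1=200
after AND r0, r0, #12: r0=0&12=0
after LDR r0, [r1]: r0=M[200]=9
after ADD r0, r0, #13: r0=9+13=22
after LDR r0, [r1]: r0=M[200]=9
after XOR r0, r0, #18: r0=9^18=27
after ADD r1, r1, #4: r1=200+4=204
after SUB r2, r2, #1: r2=5-1=4
CMP r2, #0  (cmp 4,0)
BNE loop: taken
after AND r0, r0, #12: r0=27&12=8
after LDR r0, [r1]: r0=M[204]=2
after ADD r0, r0, #13: r0=2+13=15
after LDR r0, [r1]: r0=M[204]=2
after XOR r0, r0, #18: r0=2^18=16
after ADD r1, r1, #4: r1=204+4=208
after SUB r2, r2, #1: r2=4-1=3
CMP r2, #0  (cmp 3,0)
BNE loop: taken
after AND r0, r0, #12: r0=16&12=0
after LDR r0, [r1]: r0=M[208]=12
after ADD r0, r0, #13: r0=12+13=25
after LDR r0, [r1]: r0=M[208]=12
after XOR r0, r0, #18: r0=12^18=30
after ADD r1, r1, #4: r1=208+4=212
after SUB r2, r2, #1: r2=3-1=2
CMP r2, #0  (cmp 2,0)
BNE loop: taken
after AND r0, r0, #12: r0=30&12=12
after LDR r0, [r1]: r0=M[212]=19
after ADD r0, r0, #13: r0=19+13=32
after LDR r0, [r1]: r0=M[212]=19
after XOR r0, r0, #18: r0=19^18=1
after ADD r1, r1, #4: r1=212+4=216
after SUB r2, r2, #1: r2=2-1=1
CMP r2, #0  (cmp 1,0)
BNE loop: taken
after AND r0, r0, #12: r0=1&12=0
after LDR r0, [r1]: r0=M[216]=19
after ADD r0, r0, #13: r0=19+13=32
after LDR r0, [r1]: r0=M[216]=19
after XOR r0, r0, #18: r0=19^18=1
after ADD r1, r1, #4: r1=216+4=220
after SUB r2, r2, #1: r2=1-1=0
CMP r2, #0  (cmp 0,0)
BNE loop: not taken
STR r0, [200] → M[200]=1
halt.
Total executed instructions: 50.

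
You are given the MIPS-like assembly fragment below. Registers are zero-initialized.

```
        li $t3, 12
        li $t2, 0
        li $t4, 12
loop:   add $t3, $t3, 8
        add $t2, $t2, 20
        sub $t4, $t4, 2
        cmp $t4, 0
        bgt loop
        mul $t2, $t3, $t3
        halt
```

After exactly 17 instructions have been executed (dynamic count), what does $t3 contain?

36

after li $t3, 12: $t3=12
after li $t2, 0: $t2=0
after li $t4, 12: $t4=12
after add $t3, $t3, 8: $t3=12+8=20
after add $t2, $t2, 20: $t2=0+20=20
after sub $t4, $t4, 2: $t4=12-2=10
cmp $t4, 0  (cmp 10,0)
bgt loop: taken
after add $t3, $t3, 8: $t3=20+8=28
after add $t2, $t2, 20: $t2=20+20=40
after sub $t4, $t4, 2: $t4=10-2=8
cmp $t4, 0  (cmp 8,0)
bgt loop: taken
after add $t3, $t3, 8: $t3=28+8=36
after add $t2, $t2, 20: $t2=40+20=60
after sub $t4, $t4, 2: $t4=8-2=6
cmp $t4, 0  (cmp 6,0)
After step 17: $t3 = 36.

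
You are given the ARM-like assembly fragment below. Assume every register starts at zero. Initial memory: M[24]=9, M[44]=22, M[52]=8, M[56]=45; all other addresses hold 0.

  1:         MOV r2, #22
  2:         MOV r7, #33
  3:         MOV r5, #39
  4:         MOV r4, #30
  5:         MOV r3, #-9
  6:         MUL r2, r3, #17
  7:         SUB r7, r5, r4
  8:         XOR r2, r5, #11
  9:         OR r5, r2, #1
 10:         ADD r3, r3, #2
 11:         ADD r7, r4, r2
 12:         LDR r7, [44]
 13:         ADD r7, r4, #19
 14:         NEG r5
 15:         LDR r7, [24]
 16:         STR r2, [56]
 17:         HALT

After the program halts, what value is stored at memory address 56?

44

MOV r2, #22 → r2=22
MOV r7, #33 → r7=33
MOV r5, #39 → r5=39
MOV r4, #30 → r4=30
MOV r3, #-9 → r3=-9
MUL r2, r3, #17 → r2=(-9)*17=-153
SUB r7, r5, r4 → r7=39-30=9
XOR r2, r5, #11 → r2=39^11=44
OR r5, r2, #1 → r5=44|1=45
ADD r3, r3, #2 → r3=(-9)+2=-7
ADD r7, r4, r2 → r7=30+44=74
LDR r7, [44] → r7=M[44]=22
ADD r7, r4, #19 → r7=30+19=49
NEG r5 → r5=-(45)=-45
LDR r7, [24] → r7=M[24]=9
STR r2, [56] → M[56]=44
halt.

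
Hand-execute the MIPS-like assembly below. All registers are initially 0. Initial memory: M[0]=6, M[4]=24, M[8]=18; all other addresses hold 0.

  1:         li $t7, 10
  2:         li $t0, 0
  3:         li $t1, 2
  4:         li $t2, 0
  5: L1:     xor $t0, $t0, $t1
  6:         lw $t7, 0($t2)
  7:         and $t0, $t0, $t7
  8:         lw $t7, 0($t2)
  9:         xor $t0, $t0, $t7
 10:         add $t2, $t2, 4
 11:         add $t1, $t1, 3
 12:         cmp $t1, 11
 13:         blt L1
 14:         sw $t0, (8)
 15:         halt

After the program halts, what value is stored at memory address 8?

2

$t7=10
$t0=0
$t1=2
$t2=0
$t0=0^2=2
$t7=M[0]=6
$t0=2&6=2
$t7=M[0]=6
$t0=2^6=4
$t2=0+4=4
$t1=2+3=5
cmp $t1, 11  (cmp 5,11)
blt L1: taken
$t0=4^5=1
$t7=M[4]=24
$t0=1&24=0
$t7=M[4]=24
$t0=0^24=24
$t2=4+4=8
$t1=5+3=8
cmp $t1, 11  (cmp 8,11)
blt L1: taken
$t0=24^8=16
$t7=M[8]=18
$t0=16&18=16
$t7=M[8]=18
$t0=16^18=2
$t2=8+4=12
$t1=8+3=11
cmp $t1, 11  (cmp 11,11)
blt L1: not taken
sw $t0, (8) → M[8]=2
halt.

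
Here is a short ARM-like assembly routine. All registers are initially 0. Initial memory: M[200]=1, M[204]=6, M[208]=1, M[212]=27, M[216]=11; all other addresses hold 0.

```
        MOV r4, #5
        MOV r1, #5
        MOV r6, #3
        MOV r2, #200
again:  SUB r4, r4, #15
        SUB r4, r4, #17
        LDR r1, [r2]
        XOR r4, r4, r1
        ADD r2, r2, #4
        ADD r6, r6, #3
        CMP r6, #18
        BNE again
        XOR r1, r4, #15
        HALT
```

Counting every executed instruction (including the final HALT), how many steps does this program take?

46

r4=5
r1=5
r6=3
r2=200
r4=5-15=-10
r4=(-10)-17=-27
r1=M[200]=1
r4=(-27)^1=-28
r2=200+4=204
r6=3+3=6
CMP r6, #18  (cmp 6,18)
BNE again: taken
r4=(-28)-15=-43
r4=(-43)-17=-60
r1=M[204]=6
r4=(-60)^6=-62
r2=204+4=208
r6=6+3=9
CMP r6, #18  (cmp 9,18)
BNE again: taken
r4=(-62)-15=-77
r4=(-77)-17=-94
r1=M[208]=1
r4=(-94)^1=-93
r2=208+4=212
r6=9+3=12
CMP r6, #18  (cmp 12,18)
BNE again: taken
r4=(-93)-15=-108
r4=(-108)-17=-125
r1=M[212]=27
r4=(-125)^27=-104
r2=212+4=216
r6=12+3=15
CMP r6, #18  (cmp 15,18)
BNE again: taken
r4=(-104)-15=-119
r4=(-119)-17=-136
r1=M[216]=11
r4=(-136)^11=-141
r2=216+4=220
r6=15+3=18
CMP r6, #18  (cmp 18,18)
BNE again: not taken
r1=(-141)^15=-132
halt.
Total executed instructions: 46.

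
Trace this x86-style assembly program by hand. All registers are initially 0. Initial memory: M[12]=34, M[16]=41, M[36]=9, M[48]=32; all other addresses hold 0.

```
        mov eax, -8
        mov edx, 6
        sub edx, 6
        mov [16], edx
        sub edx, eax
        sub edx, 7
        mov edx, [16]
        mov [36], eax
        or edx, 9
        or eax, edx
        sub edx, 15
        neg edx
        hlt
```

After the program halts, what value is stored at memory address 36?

-8

eax=-8
edx=6
edx=6-6=0
mov [16], edx → M[16]=0
edx=0-(-8)=8
edx=8-7=1
edx=M[16]=0
mov [36], eax → M[36]=-8
edx=0|9=9
eax=(-8)|9=-7
edx=9-15=-6
edx=-(-6)=6
halt.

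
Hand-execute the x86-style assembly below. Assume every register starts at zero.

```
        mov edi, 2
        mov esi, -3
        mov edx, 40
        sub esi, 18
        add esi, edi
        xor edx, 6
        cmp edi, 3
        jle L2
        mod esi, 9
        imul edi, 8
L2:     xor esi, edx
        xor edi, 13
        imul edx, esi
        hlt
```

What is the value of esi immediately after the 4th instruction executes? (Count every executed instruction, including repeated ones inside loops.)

-21

after mov edi, 2: edi=2
after mov esi, -3: esi=-3
after mov edx, 40: edx=40
after sub esi, 18: esi=(-3)-18=-21
After step 4: esi = -21.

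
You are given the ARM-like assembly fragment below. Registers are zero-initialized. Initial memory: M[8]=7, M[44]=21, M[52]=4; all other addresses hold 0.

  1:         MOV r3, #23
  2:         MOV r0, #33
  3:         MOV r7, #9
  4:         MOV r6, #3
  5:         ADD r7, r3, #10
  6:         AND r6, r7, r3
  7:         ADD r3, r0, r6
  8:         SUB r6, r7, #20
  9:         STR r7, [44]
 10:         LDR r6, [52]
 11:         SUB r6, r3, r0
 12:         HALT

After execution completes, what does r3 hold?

34

MOV r3, #23 → r3=23
MOV r0, #33 → r0=33
MOV r7, #9 → r7=9
MOV r6, #3 → r6=3
ADD r7, r3, #10 → r7=23+10=33
AND r6, r7, r3 → r6=33&23=1
ADD r3, r0, r6 → r3=33+1=34
SUB r6, r7, #20 → r6=33-20=13
STR r7, [44] → M[44]=33
LDR r6, [52] → r6=M[52]=4
SUB r6, r3, r0 → r6=34-33=1
halt.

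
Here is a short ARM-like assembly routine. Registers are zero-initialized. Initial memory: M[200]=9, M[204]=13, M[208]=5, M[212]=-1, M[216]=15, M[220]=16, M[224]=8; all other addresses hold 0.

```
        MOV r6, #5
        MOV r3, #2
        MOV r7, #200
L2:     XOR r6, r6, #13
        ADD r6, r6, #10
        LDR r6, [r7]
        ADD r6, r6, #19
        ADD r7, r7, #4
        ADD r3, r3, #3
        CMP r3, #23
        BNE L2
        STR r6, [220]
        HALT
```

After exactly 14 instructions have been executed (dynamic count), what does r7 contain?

204

after MOV r6, #5: r6=5
after MOV r3, #2: r3=2
after MOV r7, #200: r7=200
after XOR r6, r6, #13: r6=5^13=8
after ADD r6, r6, #10: r6=8+10=18
after LDR r6, [r7]: r6=M[200]=9
after ADD r6, r6, #19: r6=9+19=28
after ADD r7, r7, #4: r7=200+4=204
after ADD r3, r3, #3: r3=2+3=5
CMP r3, #23  (cmp 5,23)
BNE L2: taken
after XOR r6, r6, #13: r6=28^13=17
after ADD r6, r6, #10: r6=17+10=27
after LDR r6, [r7]: r6=M[204]=13
After step 14: r7 = 204.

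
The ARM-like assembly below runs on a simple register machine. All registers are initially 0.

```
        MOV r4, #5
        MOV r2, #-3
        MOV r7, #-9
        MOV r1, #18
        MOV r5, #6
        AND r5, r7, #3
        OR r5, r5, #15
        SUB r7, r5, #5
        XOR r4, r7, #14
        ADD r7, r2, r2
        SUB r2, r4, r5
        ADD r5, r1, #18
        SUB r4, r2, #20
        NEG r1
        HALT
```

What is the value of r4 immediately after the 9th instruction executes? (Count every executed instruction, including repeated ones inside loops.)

MOV r4, #5 → r4=5
MOV r2, #-3 → r2=-3
MOV r7, #-9 → r7=-9
MOV r1, #18 → r1=18
MOV r5, #6 → r5=6
AND r5, r7, #3 → r5=(-9)&3=3
OR r5, r5, #15 → r5=3|15=15
SUB r7, r5, #5 → r7=15-5=10
XOR r4, r7, #14 → r4=10^14=4
After step 9: r4 = 4.

4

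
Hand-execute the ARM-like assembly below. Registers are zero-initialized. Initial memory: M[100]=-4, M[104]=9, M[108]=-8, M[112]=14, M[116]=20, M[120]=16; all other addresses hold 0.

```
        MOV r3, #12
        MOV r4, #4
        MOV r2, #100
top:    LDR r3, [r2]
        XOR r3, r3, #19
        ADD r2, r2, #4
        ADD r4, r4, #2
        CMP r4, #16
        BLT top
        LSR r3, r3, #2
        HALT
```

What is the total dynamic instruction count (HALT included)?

MOV r3, #12 → r3=12
MOV r4, #4 → r4=4
MOV r2, #100 → r2=100
LDR r3, [r2] → r3=M[100]=-4
XOR r3, r3, #19 → r3=(-4)^19=-17
ADD r2, r2, #4 → r2=100+4=104
ADD r4, r4, #2 → r4=4+2=6
CMP r4, #16  (cmp 6,16)
BLT top: taken
LDR r3, [r2] → r3=M[104]=9
XOR r3, r3, #19 → r3=9^19=26
ADD r2, r2, #4 → r2=104+4=108
ADD r4, r4, #2 → r4=6+2=8
CMP r4, #16  (cmp 8,16)
BLT top: taken
LDR r3, [r2] → r3=M[108]=-8
XOR r3, r3, #19 → r3=(-8)^19=-21
ADD r2, r2, #4 → r2=108+4=112
ADD r4, r4, #2 → r4=8+2=10
CMP r4, #16  (cmp 10,16)
BLT top: taken
LDR r3, [r2] → r3=M[112]=14
XOR r3, r3, #19 → r3=14^19=29
ADD r2, r2, #4 → r2=112+4=116
ADD r4, r4, #2 → r4=10+2=12
CMP r4, #16  (cmp 12,16)
BLT top: taken
LDR r3, [r2] → r3=M[116]=20
XOR r3, r3, #19 → r3=20^19=7
ADD r2, r2, #4 → r2=116+4=120
ADD r4, r4, #2 → r4=12+2=14
CMP r4, #16  (cmp 14,16)
BLT top: taken
LDR r3, [r2] → r3=M[120]=16
XOR r3, r3, #19 → r3=16^19=3
ADD r2, r2, #4 → r2=120+4=124
ADD r4, r4, #2 → r4=14+2=16
CMP r4, #16  (cmp 16,16)
BLT top: not taken
LSR r3, r3, #2 → r3=3>>2=0
halt.
Total executed instructions: 41.

41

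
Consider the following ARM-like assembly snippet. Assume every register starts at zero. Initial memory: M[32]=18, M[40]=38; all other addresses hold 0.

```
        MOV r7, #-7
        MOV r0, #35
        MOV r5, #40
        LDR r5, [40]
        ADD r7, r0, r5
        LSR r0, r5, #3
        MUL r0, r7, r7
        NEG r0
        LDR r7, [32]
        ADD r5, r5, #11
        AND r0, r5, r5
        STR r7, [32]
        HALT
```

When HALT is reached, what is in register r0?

49

after MOV r7, #-7: r7=-7
after MOV r0, #35: r0=35
after MOV r5, #40: r5=40
after LDR r5, [40]: r5=M[40]=38
after ADD r7, r0, r5: r7=35+38=73
after LSR r0, r5, #3: r0=38>>3=4
after MUL r0, r7, r7: r0=73*73=5329
after NEG r0: r0=-(5329)=-5329
after LDR r7, [32]: r7=M[32]=18
after ADD r5, r5, #11: r5=38+11=49
after AND r0, r5, r5: r0=49&49=49
STR r7, [32] → M[32]=18
halt.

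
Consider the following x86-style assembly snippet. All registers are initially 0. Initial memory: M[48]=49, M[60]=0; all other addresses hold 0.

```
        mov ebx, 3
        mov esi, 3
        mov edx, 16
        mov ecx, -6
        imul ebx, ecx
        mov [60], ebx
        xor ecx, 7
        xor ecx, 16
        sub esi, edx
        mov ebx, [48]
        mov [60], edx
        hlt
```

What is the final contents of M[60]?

16

ebx=3
esi=3
edx=16
ecx=-6
ebx=3*(-6)=-18
mov [60], ebx → M[60]=-18
ecx=(-6)^7=-3
ecx=(-3)^16=-19
esi=3-16=-13
ebx=M[48]=49
mov [60], edx → M[60]=16
halt.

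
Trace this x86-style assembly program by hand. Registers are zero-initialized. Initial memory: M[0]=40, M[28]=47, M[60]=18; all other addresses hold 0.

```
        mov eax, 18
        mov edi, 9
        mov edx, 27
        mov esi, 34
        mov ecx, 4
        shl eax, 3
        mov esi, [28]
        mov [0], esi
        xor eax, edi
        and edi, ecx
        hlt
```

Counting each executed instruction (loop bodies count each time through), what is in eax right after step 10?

153

eax=18
edi=9
edx=27
esi=34
ecx=4
eax=18<<3=144
esi=M[28]=47
mov [0], esi → M[0]=47
eax=144^9=153
edi=9&4=0
After step 10: eax = 153.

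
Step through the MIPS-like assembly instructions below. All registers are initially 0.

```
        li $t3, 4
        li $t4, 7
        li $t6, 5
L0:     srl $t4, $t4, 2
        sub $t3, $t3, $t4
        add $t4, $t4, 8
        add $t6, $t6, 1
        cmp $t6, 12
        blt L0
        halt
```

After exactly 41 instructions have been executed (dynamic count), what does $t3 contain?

-9

$t3=4
$t4=7
$t6=5
$t4=7>>2=1
$t3=4-1=3
$t4=1+8=9
$t6=5+1=6
cmp $t6, 12  (cmp 6,12)
blt L0: taken
$t4=9>>2=2
$t3=3-2=1
$t4=2+8=10
$t6=6+1=7
cmp $t6, 12  (cmp 7,12)
blt L0: taken
$t4=10>>2=2
$t3=1-2=-1
$t4=2+8=10
$t6=7+1=8
cmp $t6, 12  (cmp 8,12)
blt L0: taken
$t4=10>>2=2
$t3=(-1)-2=-3
$t4=2+8=10
$t6=8+1=9
cmp $t6, 12  (cmp 9,12)
blt L0: taken
$t4=10>>2=2
$t3=(-3)-2=-5
$t4=2+8=10
$t6=9+1=10
cmp $t6, 12  (cmp 10,12)
blt L0: taken
$t4=10>>2=2
$t3=(-5)-2=-7
$t4=2+8=10
$t6=10+1=11
cmp $t6, 12  (cmp 11,12)
blt L0: taken
$t4=10>>2=2
$t3=(-7)-2=-9
After step 41: $t3 = -9.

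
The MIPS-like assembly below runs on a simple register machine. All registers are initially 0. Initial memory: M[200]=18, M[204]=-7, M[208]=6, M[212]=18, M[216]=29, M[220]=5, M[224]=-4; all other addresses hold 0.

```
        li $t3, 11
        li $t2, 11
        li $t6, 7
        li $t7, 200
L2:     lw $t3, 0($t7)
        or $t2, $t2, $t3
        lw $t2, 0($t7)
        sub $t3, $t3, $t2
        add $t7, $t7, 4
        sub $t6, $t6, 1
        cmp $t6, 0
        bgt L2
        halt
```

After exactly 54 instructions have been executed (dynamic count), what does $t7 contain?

$t3=11
$t2=11
$t6=7
$t7=200
$t3=M[200]=18
$t2=11|18=27
$t2=M[200]=18
$t3=18-18=0
$t7=200+4=204
$t6=7-1=6
cmp $t6, 0  (cmp 6,0)
bgt L2: taken
$t3=M[204]=-7
$t2=18|(-7)=-5
$t2=M[204]=-7
$t3=(-7)-(-7)=0
$t7=204+4=208
$t6=6-1=5
cmp $t6, 0  (cmp 5,0)
bgt L2: taken
$t3=M[208]=6
$t2=(-7)|6=-1
$t2=M[208]=6
$t3=6-6=0
$t7=208+4=212
$t6=5-1=4
cmp $t6, 0  (cmp 4,0)
bgt L2: taken
$t3=M[212]=18
$t2=6|18=22
$t2=M[212]=18
$t3=18-18=0
$t7=212+4=216
$t6=4-1=3
cmp $t6, 0  (cmp 3,0)
bgt L2: taken
$t3=M[216]=29
$t2=18|29=31
$t2=M[216]=29
$t3=29-29=0
$t7=216+4=220
$t6=3-1=2
cmp $t6, 0  (cmp 2,0)
bgt L2: taken
$t3=M[220]=5
$t2=29|5=29
$t2=M[220]=5
$t3=5-5=0
$t7=220+4=224
$t6=2-1=1
cmp $t6, 0  (cmp 1,0)
bgt L2: taken
$t3=M[224]=-4
$t2=5|(-4)=-3
After step 54: $t7 = 224.

224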